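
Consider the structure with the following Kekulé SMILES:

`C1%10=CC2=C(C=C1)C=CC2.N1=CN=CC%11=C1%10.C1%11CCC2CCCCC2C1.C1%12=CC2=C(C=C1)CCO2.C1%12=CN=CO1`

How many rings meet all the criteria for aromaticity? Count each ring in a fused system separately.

The SMILES encodes a six-membered carbon ring with three alternating C=C double bonds, fused to a five-membered carbon ring containing one C=C double bond and one sp³ carbon; a six-membered ring with nitrogens at positions 1 and 3 and three alternating double bonds; two fused six-membered saturated carbon rings; a six-membered carbon ring with three alternating C=C double bonds, fused to a five-membered ring containing one oxygen and two sp³ carbons; a five-membered ring with an oxygen at position 1 and a nitrogen at position 3 (in a C=N bond), with two double bonds.
The 6-membered ring is fully conjugated (every ring atom contributes a p orbital); 3 ring double bonds give 6 π electrons. That satisfies 4n+2 with n=1, so it is aromatic (benzene ring).
The 5-membered ring has one sp³ carbon, so it is not fully conjugated — not aromatic (cyclopentene ring).
The 6-membered ring with two nitrogens (1,3) is planar and fully conjugated; 3 ring double bonds give 6 π electrons. Since 6 = 4n+2 (n=1), it is aromatic (pyrimidine).
The second 6-membered ring has only sp³ atoms, so it is not fully conjugated — not aromatic (cyclohexane ring).
The third 6-membered ring has only sp³ atoms, so it is not fully conjugated — not aromatic (cyclohexane ring).
The fourth 6-membered ring is fully conjugated (every ring atom contributes a p orbital); 3 ring double bonds give 6 π electrons. Since 6 = 4n+2 (n=1), it is aromatic (benzene ring).
The 5-membered ring with one oxygen has two sp³ carbons, so it is not fully conjugated — not aromatic (oxolane ring).
The 5-membered ring with one oxygen and one =N– has a continuous p-orbital overlap around the ring; 2 ring double bonds (4 π electrons) plus a heteroatom lone pair (2) give 6 π electrons. 6 = 4(1)+2, so it is aromatic (oxazole).
4 of the 8 rings are aromatic. Total: 4.

4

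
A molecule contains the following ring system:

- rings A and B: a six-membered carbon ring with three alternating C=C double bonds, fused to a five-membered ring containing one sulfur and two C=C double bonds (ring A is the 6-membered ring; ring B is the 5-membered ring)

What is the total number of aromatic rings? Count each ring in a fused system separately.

2

Rings A and B form a fused bicyclic system (with one sulfur) with 9 sp² atoms and 10 π electrons from ring double bonds plus a heteroatom lone pair. 10 = 4(2)+2, so the system is aromatic and both rings count as aromatic (benzothiophene).
Aromatic: A, B. Total: 2.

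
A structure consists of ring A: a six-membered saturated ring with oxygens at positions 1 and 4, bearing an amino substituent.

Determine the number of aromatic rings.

0

Ring A has only sp³ atoms, so it is not fully conjugated — not aromatic (1,4-dioxane).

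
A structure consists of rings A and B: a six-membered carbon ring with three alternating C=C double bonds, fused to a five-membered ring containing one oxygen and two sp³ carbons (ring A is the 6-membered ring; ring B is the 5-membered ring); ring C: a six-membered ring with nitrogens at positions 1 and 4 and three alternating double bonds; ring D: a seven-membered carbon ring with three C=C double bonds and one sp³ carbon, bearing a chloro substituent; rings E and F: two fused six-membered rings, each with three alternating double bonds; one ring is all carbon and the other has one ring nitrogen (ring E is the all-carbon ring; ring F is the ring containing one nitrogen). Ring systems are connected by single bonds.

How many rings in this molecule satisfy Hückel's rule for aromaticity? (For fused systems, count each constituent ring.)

Ring A has a continuous p-orbital overlap around the ring; 3 ring double bonds give 6 π electrons. That satisfies 4n+2 with n=1, so ring A is aromatic (benzene ring).
Ring B has two sp³ carbons, so it is not fully conjugated — not aromatic (oxolane ring).
Ring C is fully conjugated (every ring atom contributes a p orbital); 3 ring double bonds give 6 π electrons. 6 = 4(1)+2, so ring C is aromatic (pyrazine).
Ring D has one sp³ carbon, so it is not fully conjugated — not aromatic (cycloheptatriene).
Rings E and F form a fused bicyclic system (with one nitrogen) with 10 sp² atoms and 10 π electrons from ring double bonds. 10 = 4(2)+2, so the system is aromatic and both rings count as aromatic (quinoline).
Aromatic: A, C, E, F. Total: 4.

4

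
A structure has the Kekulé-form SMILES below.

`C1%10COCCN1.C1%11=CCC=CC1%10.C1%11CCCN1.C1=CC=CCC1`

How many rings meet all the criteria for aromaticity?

0

The SMILES encodes a six-membered saturated ring with an oxygen and an N–H nitrogen at positions 1 and 4; a six-membered carbon ring with two isolated C=C double bonds and two sp³ carbons; a five-membered saturated ring of four carbons and one N–H nitrogen; a six-membered carbon ring with two conjugated C=C double bonds and two sp³ carbons.
The 6-membered ring with one oxygen and one N–H (1,4) has only sp³ atoms, so it is not fully conjugated — not aromatic (morpholine).
The 6-membered ring has two sp³ carbons, so it is not fully conjugated — not aromatic (1,4-cyclohexadiene).
The 5-membered ring with one N–H has only sp³ atoms, so it is not fully conjugated — not aromatic (pyrrolidine).
The second 6-membered ring has two sp³ carbons, so it is not fully conjugated — not aromatic (1,3-cyclohexadiene).
None of the rings are aromatic. Total: 0.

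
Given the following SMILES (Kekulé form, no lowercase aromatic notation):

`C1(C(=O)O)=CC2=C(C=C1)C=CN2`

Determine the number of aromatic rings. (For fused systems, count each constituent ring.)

The SMILES encodes a six-membered carbon ring with three alternating C=C double bonds, fused to a five-membered ring containing one N–H nitrogen and two C=C double bonds.
The fused 6/5-membered bicyclic (with one N–H) is a single π system with 9 sp² atoms and 10 π electrons from ring double bonds plus a heteroatom lone pair. 10 = 4(2)+2, so the system is aromatic and both rings count as aromatic (indole).
2 of the 2 rings are aromatic. Total: 2.

2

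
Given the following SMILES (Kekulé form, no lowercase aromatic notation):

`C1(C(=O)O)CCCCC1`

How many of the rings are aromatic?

0

The SMILES encodes a six-membered saturated carbon ring.
The 6-membered ring has only sp³ atoms, so it is not fully conjugated — not aromatic (cyclohexane).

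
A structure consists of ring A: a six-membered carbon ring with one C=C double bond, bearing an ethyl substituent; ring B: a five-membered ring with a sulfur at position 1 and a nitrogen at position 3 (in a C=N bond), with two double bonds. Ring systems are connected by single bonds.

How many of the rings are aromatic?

1

Ring A has four sp³ carbons, so it is not fully conjugated — not aromatic (cyclohexene).
Ring B is planar and fully conjugated; 2 ring double bonds (4 π electrons) plus a heteroatom lone pair (2) give 6 π electrons. Since 6 = 4n+2 (n=1), ring B is aromatic (thiazole).
Aromatic: B. Total: 1.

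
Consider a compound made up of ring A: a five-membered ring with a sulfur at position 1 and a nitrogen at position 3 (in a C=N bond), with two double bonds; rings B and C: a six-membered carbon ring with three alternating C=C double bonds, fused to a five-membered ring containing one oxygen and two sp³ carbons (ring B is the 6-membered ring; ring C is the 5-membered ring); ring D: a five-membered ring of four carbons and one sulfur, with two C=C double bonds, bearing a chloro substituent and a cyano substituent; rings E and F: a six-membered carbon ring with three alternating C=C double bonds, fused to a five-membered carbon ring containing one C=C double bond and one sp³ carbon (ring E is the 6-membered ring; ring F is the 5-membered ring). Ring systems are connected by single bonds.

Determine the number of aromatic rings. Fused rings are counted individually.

Ring A is planar and fully conjugated; 2 ring double bonds (4 π electrons) plus a heteroatom lone pair (2) give 6 π electrons. Since 6 = 4n+2 (n=1), ring A is aromatic (thiazole).
Ring B is planar and fully conjugated; 3 ring double bonds give 6 π electrons. 6 = 4(1)+2, so ring B is aromatic (benzene ring).
Ring C has two sp³ carbons, so it is not fully conjugated — not aromatic (oxolane ring).
Ring D is fully conjugated (every ring atom contributes a p orbital); 2 ring double bonds (4 π electrons) plus a heteroatom lone pair (2) give 6 π electrons. Since 6 = 4n+2 (n=1), ring D is aromatic (thiophene).
Ring E is planar and fully conjugated; 3 ring double bonds give 6 π electrons. 6 = 4(1)+2, so ring E is aromatic (benzene ring).
Ring F has one sp³ carbon, so it is not fully conjugated — not aromatic (cyclopentene ring).
Aromatic: A, B, D, E. Total: 4.

4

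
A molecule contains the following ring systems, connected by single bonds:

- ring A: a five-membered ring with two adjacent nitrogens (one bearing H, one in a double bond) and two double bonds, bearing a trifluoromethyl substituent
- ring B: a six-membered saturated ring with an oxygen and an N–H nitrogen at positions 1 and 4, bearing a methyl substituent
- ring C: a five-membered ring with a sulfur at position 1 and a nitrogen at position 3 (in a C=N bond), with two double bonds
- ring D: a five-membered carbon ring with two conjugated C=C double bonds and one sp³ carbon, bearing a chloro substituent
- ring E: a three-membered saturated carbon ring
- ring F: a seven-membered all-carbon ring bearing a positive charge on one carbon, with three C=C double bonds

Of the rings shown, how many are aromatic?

Ring A is fully conjugated (every ring atom contributes a p orbital); 2 ring double bonds (4 π electrons) plus a heteroatom lone pair (2) give 6 π electrons. 6 = 4(1)+2, so ring A is aromatic (pyrazole).
Ring B has only sp³ atoms, so it is not fully conjugated — not aromatic (morpholine).
Ring C has a continuous p-orbital overlap around the ring; 2 ring double bonds (4 π electrons) plus a heteroatom lone pair (2) give 6 π electrons. 6 = 4(1)+2, so ring C is aromatic (thiazole).
Ring D has one sp³ carbon, so it is not fully conjugated — not aromatic (cyclopentadiene).
Ring E has only sp³ atoms, so it is not fully conjugated — not aromatic (cyclopropane).
Ring F is fully conjugated (every ring atom contributes a p orbital); 3 ring double bonds (6 π electrons) plus the carbocation's empty p orbital (0, but keeps the ring conjugated) give 6 π electrons. That satisfies 4n+2 with n=1, so ring F is aromatic (tropylium cation).
Aromatic: A, C, F. Total: 3.

3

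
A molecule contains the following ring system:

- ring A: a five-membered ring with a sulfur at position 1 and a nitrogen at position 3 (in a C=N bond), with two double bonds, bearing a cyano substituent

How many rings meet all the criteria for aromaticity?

1

Ring A is fully conjugated (every ring atom contributes a p orbital); 2 ring double bonds (4 π electrons) plus a heteroatom lone pair (2) give 6 π electrons. 6 = 4(1)+2, so ring A is aromatic (thiazole).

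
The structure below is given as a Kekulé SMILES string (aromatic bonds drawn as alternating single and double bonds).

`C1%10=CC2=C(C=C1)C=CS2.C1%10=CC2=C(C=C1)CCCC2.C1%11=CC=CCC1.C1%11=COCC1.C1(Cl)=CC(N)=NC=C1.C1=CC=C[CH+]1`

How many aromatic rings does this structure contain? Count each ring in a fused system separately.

The SMILES encodes a six-membered carbon ring with three alternating C=C double bonds, fused to a five-membered ring containing one sulfur and two C=C double bonds; a six-membered carbon ring with three alternating C=C double bonds, fused to a saturated six-membered carbon ring; a six-membered carbon ring with two conjugated C=C double bonds and two sp³ carbons; a five-membered ring of four carbons and one oxygen, with one C=C double bond and two sp³ carbons; a six-membered ring of five carbons and one nitrogen with three alternating double bonds; a five-membered all-carbon ring bearing a positive charge on one carbon, with two C=C double bonds.
The fused 6/5-membered bicyclic (with one sulfur) is a single π system with 9 sp² atoms and 10 π electrons from ring double bonds plus a heteroatom lone pair. 10 = 4(2)+2, so the system is aromatic and both rings count as aromatic (benzothiophene).
The 6-membered ring is fully conjugated (every ring atom contributes a p orbital); 3 ring double bonds give 6 π electrons. 6 = 4(1)+2, so it is aromatic (benzene ring).
The second 6-membered ring has four sp³ carbons, so it is not fully conjugated — not aromatic (cyclohexane ring).
The third 6-membered ring has two sp³ carbons, so it is not fully conjugated — not aromatic (1,3-cyclohexadiene).
The 5-membered ring with one oxygen has two sp³ carbons, so it is not fully conjugated — not aromatic (2,3-dihydrofuran).
The 6-membered ring with one nitrogen is planar and fully conjugated; 3 ring double bonds give 6 π electrons. 6 = 4(1)+2, so it is aromatic (pyridine).
The 5-membered ring has only sp² ring atoms; a planar conformation would have a fully conjugated π system of 4 electrons. But 4 = 4(1), which is 4n not 4n+2, so it is not aromatic (cyclopentadienyl cation).
4 of the 8 rings are aromatic. Total: 4.

4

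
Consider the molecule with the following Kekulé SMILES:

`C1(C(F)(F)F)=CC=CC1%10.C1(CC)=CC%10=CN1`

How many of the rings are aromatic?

1

The SMILES encodes a five-membered carbon ring with two conjugated C=C double bonds and one sp³ carbon; a five-membered ring of four carbons and one nitrogen bearing a hydrogen, with two C=C double bonds.
The 5-membered ring has one sp³ carbon, so it is not fully conjugated — not aromatic (cyclopentadiene).
The 5-membered ring with one N–H is fully conjugated (every ring atom contributes a p orbital); 2 ring double bonds (4 π electrons) plus a heteroatom lone pair (2) give 6 π electrons. That satisfies 4n+2 with n=1, so it is aromatic (pyrrole).
1 of the 2 rings is aromatic. Total: 1.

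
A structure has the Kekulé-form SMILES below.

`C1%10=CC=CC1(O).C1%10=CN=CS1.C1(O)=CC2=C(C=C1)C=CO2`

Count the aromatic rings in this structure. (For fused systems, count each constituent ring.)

3

The SMILES encodes a five-membered carbon ring with two conjugated C=C double bonds and one sp³ carbon; a five-membered ring with a sulfur at position 1 and a nitrogen at position 3 (in a C=N bond), with two double bonds; a six-membered carbon ring with three alternating C=C double bonds, fused to a five-membered ring containing one oxygen and two C=C double bonds.
The 5-membered ring has one sp³ carbon, so it is not fully conjugated — not aromatic (cyclopentadiene).
The 5-membered ring with one sulfur and one =N– has a continuous p-orbital overlap around the ring; 2 ring double bonds (4 π electrons) plus a heteroatom lone pair (2) give 6 π electrons. Since 6 = 4n+2 (n=1), it is aromatic (thiazole).
The fused 6/5-membered bicyclic (with one oxygen) is a single π system with 9 sp² atoms and 10 π electrons from ring double bonds plus a heteroatom lone pair. 10 = 4(2)+2, so the system is aromatic and both rings count as aromatic (benzofuran).
3 of the 4 rings are aromatic. Total: 3.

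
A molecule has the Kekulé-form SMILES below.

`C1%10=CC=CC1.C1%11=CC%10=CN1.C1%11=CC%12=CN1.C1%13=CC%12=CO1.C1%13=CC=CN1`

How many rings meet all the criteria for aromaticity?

The SMILES encodes a five-membered carbon ring with two conjugated C=C double bonds and one sp³ carbon; a five-membered ring of four carbons and one nitrogen bearing a hydrogen, with two C=C double bonds; a five-membered ring of four carbons and one nitrogen bearing a hydrogen, with two C=C double bonds; a five-membered ring of four carbons and one oxygen, with two C=C double bonds; a five-membered ring of four carbons and one nitrogen bearing a hydrogen, with two C=C double bonds.
The 5-membered ring has one sp³ carbon, so it is not fully conjugated — not aromatic (cyclopentadiene).
The 5-membered ring with one N–H is planar and fully conjugated; 2 ring double bonds (4 π electrons) plus a heteroatom lone pair (2) give 6 π electrons. That satisfies 4n+2 with n=1, so it is aromatic (pyrrole).
The second 5-membered ring with one N–H is planar and fully conjugated; 2 ring double bonds (4 π electrons) plus a heteroatom lone pair (2) give 6 π electrons. That satisfies 4n+2 with n=1, so it is aromatic (pyrrole).
The 5-membered ring with one oxygen is fully conjugated (every ring atom contributes a p orbital); 2 ring double bonds (4 π electrons) plus a heteroatom lone pair (2) give 6 π electrons. That satisfies 4n+2 with n=1, so it is aromatic (furan).
The third 5-membered ring with one N–H is planar and fully conjugated; 2 ring double bonds (4 π electrons) plus a heteroatom lone pair (2) give 6 π electrons. That satisfies 4n+2 with n=1, so it is aromatic (pyrrole).
4 of the 5 rings are aromatic. Total: 4.

4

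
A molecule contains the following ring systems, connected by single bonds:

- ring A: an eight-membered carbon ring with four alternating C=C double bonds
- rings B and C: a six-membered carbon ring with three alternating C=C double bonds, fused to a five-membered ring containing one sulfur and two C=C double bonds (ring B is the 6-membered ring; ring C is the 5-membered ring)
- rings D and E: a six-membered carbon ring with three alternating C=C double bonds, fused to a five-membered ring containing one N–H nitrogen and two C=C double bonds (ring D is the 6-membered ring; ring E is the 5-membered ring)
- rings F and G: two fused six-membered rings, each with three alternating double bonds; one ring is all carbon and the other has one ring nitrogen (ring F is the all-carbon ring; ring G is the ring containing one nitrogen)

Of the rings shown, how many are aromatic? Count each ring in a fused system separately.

6

Ring A has only sp² ring atoms; a planar conformation would have a fully conjugated π system of 8 electrons. But 8 = 4(2), which is 4n not 4n+2, so ring A is not aromatic (cyclooctatetraene) — cyclooctatetraene distorts into a non-planar tub to avoid antiaromaticity.
Rings B and C form a fused bicyclic system (with one sulfur) with 9 sp² atoms and 10 π electrons from ring double bonds plus a heteroatom lone pair. 10 = 4(2)+2, so the system is aromatic and both rings count as aromatic (benzothiophene).
Rings D and E form a fused bicyclic system (with one N–H) with 9 sp² atoms and 10 π electrons from ring double bonds plus a heteroatom lone pair. 10 = 4(2)+2, so the system is aromatic and both rings count as aromatic (indole).
Rings F and G form a fused bicyclic system (with one nitrogen) with 10 sp² atoms and 10 π electrons from ring double bonds. 10 = 4(2)+2, so the system is aromatic and both rings count as aromatic (quinoline).
Aromatic: B, C, D, E, F, G. Total: 6.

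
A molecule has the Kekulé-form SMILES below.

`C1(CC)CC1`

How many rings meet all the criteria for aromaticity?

The SMILES encodes a three-membered saturated carbon ring.
The 3-membered ring has only sp³ atoms, so it is not fully conjugated — not aromatic (cyclopropane).

0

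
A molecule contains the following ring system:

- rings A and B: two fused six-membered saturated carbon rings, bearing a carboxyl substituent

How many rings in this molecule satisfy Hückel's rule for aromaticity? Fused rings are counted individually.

Ring A has only sp³ atoms, so it is not fully conjugated — not aromatic (cyclohexane ring).
Ring B has only sp³ atoms, so it is not fully conjugated — not aromatic (cyclohexane ring).
No ring is aromatic. Total: 0.

0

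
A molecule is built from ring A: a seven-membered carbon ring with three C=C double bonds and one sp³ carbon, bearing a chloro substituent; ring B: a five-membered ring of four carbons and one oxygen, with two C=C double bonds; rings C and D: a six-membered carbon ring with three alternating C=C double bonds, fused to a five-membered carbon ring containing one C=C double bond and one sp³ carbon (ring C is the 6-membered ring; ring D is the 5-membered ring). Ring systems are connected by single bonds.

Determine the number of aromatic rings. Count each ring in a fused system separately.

Ring A has one sp³ carbon, so it is not fully conjugated — not aromatic (cycloheptatriene).
Ring B is fully conjugated (every ring atom contributes a p orbital); 2 ring double bonds (4 π electrons) plus a heteroatom lone pair (2) give 6 π electrons. 6 = 4(1)+2, so ring B is aromatic (furan).
Ring C is planar and fully conjugated; 3 ring double bonds give 6 π electrons. Since 6 = 4n+2 (n=1), ring C is aromatic (benzene ring).
Ring D has one sp³ carbon, so it is not fully conjugated — not aromatic (cyclopentene ring).
Aromatic: B, C. Total: 2.

2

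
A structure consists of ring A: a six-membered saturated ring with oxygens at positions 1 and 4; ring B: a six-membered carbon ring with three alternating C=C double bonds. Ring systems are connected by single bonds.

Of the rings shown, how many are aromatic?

Ring A has only sp³ atoms, so it is not fully conjugated — not aromatic (1,4-dioxane).
Ring B has a continuous p-orbital overlap around the ring; 3 ring double bonds give 6 π electrons. That satisfies 4n+2 with n=1, so ring B is aromatic (benzene).
Aromatic: B. Total: 1.

1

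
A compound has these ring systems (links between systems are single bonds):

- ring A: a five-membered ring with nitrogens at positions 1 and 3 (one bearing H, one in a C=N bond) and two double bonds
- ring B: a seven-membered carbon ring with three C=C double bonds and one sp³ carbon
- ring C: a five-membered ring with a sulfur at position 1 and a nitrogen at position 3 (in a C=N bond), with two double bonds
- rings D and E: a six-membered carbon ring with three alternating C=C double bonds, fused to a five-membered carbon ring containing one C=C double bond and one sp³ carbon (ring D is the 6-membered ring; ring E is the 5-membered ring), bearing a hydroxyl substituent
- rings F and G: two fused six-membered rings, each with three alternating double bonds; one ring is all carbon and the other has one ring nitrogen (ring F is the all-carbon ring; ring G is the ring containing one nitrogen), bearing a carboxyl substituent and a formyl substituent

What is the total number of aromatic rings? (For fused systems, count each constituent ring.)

Ring A has a continuous p-orbital overlap around the ring; 2 ring double bonds (4 π electrons) plus a heteroatom lone pair (2) give 6 π electrons. That satisfies 4n+2 with n=1, so ring A is aromatic (imidazole).
Ring B has one sp³ carbon, so it is not fully conjugated — not aromatic (cycloheptatriene).
Ring C has a continuous p-orbital overlap around the ring; 2 ring double bonds (4 π electrons) plus a heteroatom lone pair (2) give 6 π electrons. Since 6 = 4n+2 (n=1), ring C is aromatic (thiazole).
Ring D is planar and fully conjugated; 3 ring double bonds give 6 π electrons. Since 6 = 4n+2 (n=1), ring D is aromatic (benzene ring).
Ring E has one sp³ carbon, so it is not fully conjugated — not aromatic (cyclopentene ring).
Rings F and G form a fused bicyclic system (with one nitrogen) with 10 sp² atoms and 10 π electrons from ring double bonds. 10 = 4(2)+2, so the system is aromatic and both rings count as aromatic (quinoline).
Aromatic: A, C, D, F, G. Total: 5.

5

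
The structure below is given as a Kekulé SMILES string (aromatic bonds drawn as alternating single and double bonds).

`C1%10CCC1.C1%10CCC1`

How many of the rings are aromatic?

The SMILES encodes a four-membered saturated carbon ring; a four-membered saturated carbon ring.
The 4-membered ring has only sp³ atoms, so it is not fully conjugated — not aromatic (cyclobutane).
The second 4-membered ring has only sp³ atoms, so it is not fully conjugated — not aromatic (cyclobutane).
None of the rings are aromatic. Total: 0.

0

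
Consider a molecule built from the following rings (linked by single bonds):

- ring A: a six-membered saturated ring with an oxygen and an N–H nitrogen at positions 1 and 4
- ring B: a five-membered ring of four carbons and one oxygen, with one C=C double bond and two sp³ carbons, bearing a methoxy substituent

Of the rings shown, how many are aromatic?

Ring A has only sp³ atoms, so it is not fully conjugated — not aromatic (morpholine).
Ring B has two sp³ carbons, so it is not fully conjugated — not aromatic (2,3-dihydrofuran).
No ring is aromatic. Total: 0.

0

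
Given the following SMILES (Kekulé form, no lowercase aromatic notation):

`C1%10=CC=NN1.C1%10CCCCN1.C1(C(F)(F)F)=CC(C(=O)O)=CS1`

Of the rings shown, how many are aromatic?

The SMILES encodes a five-membered ring with two adjacent nitrogens (one bearing H, one in a double bond) and two double bonds; a six-membered saturated ring of five carbons and one N–H nitrogen; a five-membered ring of four carbons and one sulfur, with two C=C double bonds.
The 5-membered ring with two adjacent nitrogens (one N–H, one =N–) is planar and fully conjugated; 2 ring double bonds (4 π electrons) plus a heteroatom lone pair (2) give 6 π electrons. That satisfies 4n+2 with n=1, so it is aromatic (pyrazole).
The 6-membered ring with one N–H has only sp³ atoms, so it is not fully conjugated — not aromatic (piperidine).
The 5-membered ring with one sulfur is fully conjugated (every ring atom contributes a p orbital); 2 ring double bonds (4 π electrons) plus a heteroatom lone pair (2) give 6 π electrons. Since 6 = 4n+2 (n=1), it is aromatic (thiophene).
2 of the 3 rings are aromatic. Total: 2.

2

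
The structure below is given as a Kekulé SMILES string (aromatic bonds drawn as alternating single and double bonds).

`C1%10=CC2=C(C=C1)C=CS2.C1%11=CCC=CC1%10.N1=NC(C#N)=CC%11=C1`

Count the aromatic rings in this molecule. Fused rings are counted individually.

The SMILES encodes a six-membered carbon ring with three alternating C=C double bonds, fused to a five-membered ring containing one sulfur and two C=C double bonds; a six-membered carbon ring with two isolated C=C double bonds and two sp³ carbons; a six-membered ring with two adjacent nitrogens and three alternating double bonds.
The fused 6/5-membered bicyclic (with one sulfur) is a single π system with 9 sp² atoms and 10 π electrons from ring double bonds plus a heteroatom lone pair. 10 = 4(2)+2, so the system is aromatic and both rings count as aromatic (benzothiophene).
The 6-membered ring has two sp³ carbons, so it is not fully conjugated — not aromatic (1,4-cyclohexadiene).
The 6-membered ring with two nitrogens (1,2) is planar and fully conjugated; 3 ring double bonds give 6 π electrons. That satisfies 4n+2 with n=1, so it is aromatic (pyridazine).
3 of the 4 rings are aromatic. Total: 3.

3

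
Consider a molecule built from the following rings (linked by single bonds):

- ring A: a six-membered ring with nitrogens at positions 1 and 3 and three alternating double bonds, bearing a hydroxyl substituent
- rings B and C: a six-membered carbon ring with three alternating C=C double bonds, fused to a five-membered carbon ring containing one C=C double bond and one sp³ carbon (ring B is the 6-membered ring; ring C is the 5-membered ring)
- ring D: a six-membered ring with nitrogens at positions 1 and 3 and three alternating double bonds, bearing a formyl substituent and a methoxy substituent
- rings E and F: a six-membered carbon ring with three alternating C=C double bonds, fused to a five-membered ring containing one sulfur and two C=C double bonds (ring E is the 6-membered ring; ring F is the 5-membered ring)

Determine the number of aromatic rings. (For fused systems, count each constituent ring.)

5

Ring A has a continuous p-orbital overlap around the ring; 3 ring double bonds give 6 π electrons. 6 = 4(1)+2, so ring A is aromatic (pyrimidine).
Ring B is fully conjugated (every ring atom contributes a p orbital); 3 ring double bonds give 6 π electrons. 6 = 4(1)+2, so ring B is aromatic (benzene ring).
Ring C has one sp³ carbon, so it is not fully conjugated — not aromatic (cyclopentene ring).
Ring D is planar and fully conjugated; 3 ring double bonds give 6 π electrons. That satisfies 4n+2 with n=1, so ring D is aromatic (pyrimidine).
Rings E and F form a fused bicyclic system (with one sulfur) with 9 sp² atoms and 10 π electrons from ring double bonds plus a heteroatom lone pair. 10 = 4(2)+2, so the system is aromatic and both rings count as aromatic (benzothiophene).
Aromatic: A, B, D, E, F. Total: 5.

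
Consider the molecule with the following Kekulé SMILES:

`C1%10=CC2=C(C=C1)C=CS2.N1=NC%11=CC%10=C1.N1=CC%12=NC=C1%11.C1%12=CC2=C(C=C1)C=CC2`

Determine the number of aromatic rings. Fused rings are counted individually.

The SMILES encodes a six-membered carbon ring with three alternating C=C double bonds, fused to a five-membered ring containing one sulfur and two C=C double bonds; a six-membered ring with two adjacent nitrogens and three alternating double bonds; a six-membered ring with nitrogens at positions 1 and 4 and three alternating double bonds; a six-membered carbon ring with three alternating C=C double bonds, fused to a five-membered carbon ring containing one C=C double bond and one sp³ carbon.
The fused 6/5-membered bicyclic (with one sulfur) is a single π system with 9 sp² atoms and 10 π electrons from ring double bonds plus a heteroatom lone pair. 10 = 4(2)+2, so the system is aromatic and both rings count as aromatic (benzothiophene).
The 6-membered ring with two nitrogens (1,2) has a continuous p-orbital overlap around the ring; 3 ring double bonds give 6 π electrons. Since 6 = 4n+2 (n=1), it is aromatic (pyridazine).
The 6-membered ring with two nitrogens (1,4) has a continuous p-orbital overlap around the ring; 3 ring double bonds give 6 π electrons. That satisfies 4n+2 with n=1, so it is aromatic (pyrazine).
The 6-membered ring has a continuous p-orbital overlap around the ring; 3 ring double bonds give 6 π electrons. Since 6 = 4n+2 (n=1), it is aromatic (benzene ring).
The 5-membered ring has one sp³ carbon, so it is not fully conjugated — not aromatic (cyclopentene ring).
5 of the 6 rings are aromatic. Total: 5.

5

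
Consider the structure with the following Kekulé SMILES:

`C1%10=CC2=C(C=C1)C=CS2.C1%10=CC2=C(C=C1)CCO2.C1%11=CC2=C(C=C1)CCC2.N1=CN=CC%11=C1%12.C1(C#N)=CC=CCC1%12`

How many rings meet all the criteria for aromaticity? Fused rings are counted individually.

5

The SMILES encodes a six-membered carbon ring with three alternating C=C double bonds, fused to a five-membered ring containing one sulfur and two C=C double bonds; a six-membered carbon ring with three alternating C=C double bonds, fused to a five-membered ring containing one oxygen and two sp³ carbons; a six-membered carbon ring with three alternating C=C double bonds, fused to a saturated five-membered carbon ring; a six-membered ring with nitrogens at positions 1 and 3 and three alternating double bonds; a six-membered carbon ring with two conjugated C=C double bonds and two sp³ carbons.
The fused 6/5-membered bicyclic (with one sulfur) is a single π system with 9 sp² atoms and 10 π electrons from ring double bonds plus a heteroatom lone pair. 10 = 4(2)+2, so the system is aromatic and both rings count as aromatic (benzothiophene).
The 6-membered ring has a continuous p-orbital overlap around the ring; 3 ring double bonds give 6 π electrons. That satisfies 4n+2 with n=1, so it is aromatic (benzene ring).
The 5-membered ring with one oxygen has two sp³ carbons, so it is not fully conjugated — not aromatic (oxolane ring).
The second 6-membered ring is planar and fully conjugated; 3 ring double bonds give 6 π electrons. That satisfies 4n+2 with n=1, so it is aromatic (benzene ring).
The 5-membered ring has three sp³ carbons, so it is not fully conjugated — not aromatic (cyclopentane ring).
The 6-membered ring with two nitrogens (1,3) is planar and fully conjugated; 3 ring double bonds give 6 π electrons. Since 6 = 4n+2 (n=1), it is aromatic (pyrimidine).
The third 6-membered ring has two sp³ carbons, so it is not fully conjugated — not aromatic (1,3-cyclohexadiene).
5 of the 8 rings are aromatic. Total: 5.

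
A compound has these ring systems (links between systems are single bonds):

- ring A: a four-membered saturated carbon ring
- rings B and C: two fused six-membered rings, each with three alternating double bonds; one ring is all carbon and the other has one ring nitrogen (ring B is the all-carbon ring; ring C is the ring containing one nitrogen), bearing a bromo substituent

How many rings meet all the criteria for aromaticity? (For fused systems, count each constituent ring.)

Ring A has only sp³ atoms, so it is not fully conjugated — not aromatic (cyclobutane).
Rings B and C form a fused bicyclic system (with one nitrogen) with 10 sp² atoms and 10 π electrons from ring double bonds. 10 = 4(2)+2, so the system is aromatic and both rings count as aromatic (quinoline).
Aromatic: B, C. Total: 2.

2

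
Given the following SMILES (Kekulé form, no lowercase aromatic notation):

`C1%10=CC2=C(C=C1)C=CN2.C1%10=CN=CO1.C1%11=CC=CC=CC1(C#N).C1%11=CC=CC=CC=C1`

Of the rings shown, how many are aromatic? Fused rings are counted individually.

The SMILES encodes a six-membered carbon ring with three alternating C=C double bonds, fused to a five-membered ring containing one N–H nitrogen and two C=C double bonds; a five-membered ring with an oxygen at position 1 and a nitrogen at position 3 (in a C=N bond), with two double bonds; a seven-membered carbon ring with three C=C double bonds and one sp³ carbon; an eight-membered carbon ring with four alternating C=C double bonds.
The fused 6/5-membered bicyclic (with one N–H) is a single π system with 9 sp² atoms and 10 π electrons from ring double bonds plus a heteroatom lone pair. 10 = 4(2)+2, so the system is aromatic and both rings count as aromatic (indole).
The 5-membered ring with one oxygen and one =N– is planar and fully conjugated; 2 ring double bonds (4 π electrons) plus a heteroatom lone pair (2) give 6 π electrons. 6 = 4(1)+2, so it is aromatic (oxazole).
The 7-membered ring has one sp³ carbon, so it is not fully conjugated — not aromatic (cycloheptatriene).
The 8-membered ring has only sp² ring atoms; a planar conformation would have a fully conjugated π system of 8 electrons. But 8 = 4(2), which is 4n not 4n+2, so it is not aromatic (cyclooctatetraene) — cyclooctatetraene distorts into a non-planar tub to avoid antiaromaticity.
3 of the 5 rings are aromatic. Total: 3.

3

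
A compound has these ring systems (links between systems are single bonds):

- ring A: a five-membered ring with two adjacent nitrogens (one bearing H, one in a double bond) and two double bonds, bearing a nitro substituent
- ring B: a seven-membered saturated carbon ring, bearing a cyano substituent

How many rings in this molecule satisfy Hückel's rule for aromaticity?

1

Ring A is fully conjugated (every ring atom contributes a p orbital); 2 ring double bonds (4 π electrons) plus a heteroatom lone pair (2) give 6 π electrons. That satisfies 4n+2 with n=1, so ring A is aromatic (pyrazole).
Ring B has only sp³ atoms, so it is not fully conjugated — not aromatic (cycloheptane).
Aromatic: A. Total: 1.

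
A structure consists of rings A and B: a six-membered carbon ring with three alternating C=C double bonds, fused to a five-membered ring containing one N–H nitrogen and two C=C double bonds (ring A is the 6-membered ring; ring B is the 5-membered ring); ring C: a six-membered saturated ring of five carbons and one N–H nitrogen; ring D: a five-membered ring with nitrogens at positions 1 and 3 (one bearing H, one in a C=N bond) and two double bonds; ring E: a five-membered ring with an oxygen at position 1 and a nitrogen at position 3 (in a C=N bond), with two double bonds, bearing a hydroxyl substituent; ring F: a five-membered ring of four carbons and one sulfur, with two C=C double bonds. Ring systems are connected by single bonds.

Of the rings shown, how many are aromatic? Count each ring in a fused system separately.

Rings A and B form a fused bicyclic system (with one N–H) with 9 sp² atoms and 10 π electrons from ring double bonds plus a heteroatom lone pair. 10 = 4(2)+2, so the system is aromatic and both rings count as aromatic (indole).
Ring C has only sp³ atoms, so it is not fully conjugated — not aromatic (piperidine).
Ring D is fully conjugated (every ring atom contributes a p orbital); 2 ring double bonds (4 π electrons) plus a heteroatom lone pair (2) give 6 π electrons. That satisfies 4n+2 with n=1, so ring D is aromatic (imidazole).
Ring E has a continuous p-orbital overlap around the ring; 2 ring double bonds (4 π electrons) plus a heteroatom lone pair (2) give 6 π electrons. 6 = 4(1)+2, so ring E is aromatic (oxazole).
Ring F has a continuous p-orbital overlap around the ring; 2 ring double bonds (4 π electrons) plus a heteroatom lone pair (2) give 6 π electrons. Since 6 = 4n+2 (n=1), ring F is aromatic (thiophene).
Aromatic: A, B, D, E, F. Total: 5.

5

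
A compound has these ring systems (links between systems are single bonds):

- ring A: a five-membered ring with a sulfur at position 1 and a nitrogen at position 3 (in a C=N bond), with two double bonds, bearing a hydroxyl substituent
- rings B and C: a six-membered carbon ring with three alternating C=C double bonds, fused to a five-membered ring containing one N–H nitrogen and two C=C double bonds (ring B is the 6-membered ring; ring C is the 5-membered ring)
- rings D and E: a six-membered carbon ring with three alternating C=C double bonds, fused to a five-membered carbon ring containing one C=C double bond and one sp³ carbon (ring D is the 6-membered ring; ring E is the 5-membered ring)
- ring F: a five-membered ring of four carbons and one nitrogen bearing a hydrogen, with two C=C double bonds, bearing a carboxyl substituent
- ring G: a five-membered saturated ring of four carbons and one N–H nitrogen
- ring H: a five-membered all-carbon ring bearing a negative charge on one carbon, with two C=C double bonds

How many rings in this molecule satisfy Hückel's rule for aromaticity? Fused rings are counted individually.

6

Ring A has a continuous p-orbital overlap around the ring; 2 ring double bonds (4 π electrons) plus a heteroatom lone pair (2) give 6 π electrons. Since 6 = 4n+2 (n=1), ring A is aromatic (thiazole).
Rings B and C form a fused bicyclic system (with one N–H) with 9 sp² atoms and 10 π electrons from ring double bonds plus a heteroatom lone pair. 10 = 4(2)+2, so the system is aromatic and both rings count as aromatic (indole).
Ring D has a continuous p-orbital overlap around the ring; 3 ring double bonds give 6 π electrons. Since 6 = 4n+2 (n=1), ring D is aromatic (benzene ring).
Ring E has one sp³ carbon, so it is not fully conjugated — not aromatic (cyclopentene ring).
Ring F has a continuous p-orbital overlap around the ring; 2 ring double bonds (4 π electrons) plus a heteroatom lone pair (2) give 6 π electrons. That satisfies 4n+2 with n=1, so ring F is aromatic (pyrrole).
Ring G has only sp³ atoms, so it is not fully conjugated — not aromatic (pyrrolidine).
Ring H has a continuous p-orbital overlap around the ring; 2 ring double bonds (4 π electrons) plus the carbanion lone pair (2) give 6 π electrons. 6 = 4(1)+2, so ring H is aromatic (cyclopentadienyl anion).
Aromatic: A, B, C, D, F, H. Total: 6.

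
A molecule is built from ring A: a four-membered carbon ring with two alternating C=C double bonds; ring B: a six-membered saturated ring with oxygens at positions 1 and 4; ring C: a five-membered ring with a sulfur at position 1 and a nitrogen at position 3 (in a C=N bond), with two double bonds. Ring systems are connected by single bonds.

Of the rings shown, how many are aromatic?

Ring A has only sp² ring atoms; a planar conformation would have a fully conjugated π system of 4 electrons. But 4 = 4(1), which is 4n not 4n+2, so ring A is not aromatic (cyclobutadiene) — cyclobutadiene is antiaromatic and distorts to a rectangle.
Ring B has only sp³ atoms, so it is not fully conjugated — not aromatic (1,4-dioxane).
Ring C has a continuous p-orbital overlap around the ring; 2 ring double bonds (4 π electrons) plus a heteroatom lone pair (2) give 6 π electrons. Since 6 = 4n+2 (n=1), ring C is aromatic (thiazole).
Aromatic: C. Total: 1.

1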